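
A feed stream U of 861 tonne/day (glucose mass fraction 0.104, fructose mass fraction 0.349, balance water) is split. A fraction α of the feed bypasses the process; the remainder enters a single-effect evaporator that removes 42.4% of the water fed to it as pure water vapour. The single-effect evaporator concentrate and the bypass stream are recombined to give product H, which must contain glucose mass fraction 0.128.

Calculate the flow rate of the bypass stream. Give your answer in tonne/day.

All 861×0.104 = 89.544 tonne/day of glucose reaches H, so H = 89.544/0.128 = 699.56 tonne/day and vapour = 161.44 tonne/day.
The evaporator receives (1−α)·861 of feed at 0.547 water and removes 0.424 of that water:
0.424×0.547×(1−α)×861 = 161.44
(1−α) = 161.44/199.69 = 0.8084;  α = 0.1916.
Bypass flow = 0.1916×861 = 164.93 tonne/day.

164.9 tonne/day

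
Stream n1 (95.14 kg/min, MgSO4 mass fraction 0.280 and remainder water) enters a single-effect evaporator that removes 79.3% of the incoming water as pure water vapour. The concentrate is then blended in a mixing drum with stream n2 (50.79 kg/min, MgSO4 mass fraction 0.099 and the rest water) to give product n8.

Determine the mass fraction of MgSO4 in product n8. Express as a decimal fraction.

0.346

Vapour removed = 0.793×0.720×95.14 = 54.321 kg/min; concentrate = 40.819 kg/min.
MgSO4 reaching the mixer = 26.639 (from concentrate) + 50.79×0.099 = 31.667 kg/min.
Product flow = 40.819 + 50.79 = 91.609 kg/min; MgSO4 fraction = 0.346.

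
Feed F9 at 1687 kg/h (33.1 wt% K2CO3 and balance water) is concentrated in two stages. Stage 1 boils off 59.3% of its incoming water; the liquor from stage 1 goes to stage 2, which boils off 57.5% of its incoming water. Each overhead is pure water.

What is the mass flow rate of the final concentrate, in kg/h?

water in feed = 1687×0.669 = 1128.6 kg/h.
After stage 1: water left = (1−0.593)×1128.6 = 459.34; stream total = 1017.7 kg/h.
After stage 2: water left = (1−0.575)×459.34 = 195.22; final concentrate = 753.62 kg/h.

753.6 kg/h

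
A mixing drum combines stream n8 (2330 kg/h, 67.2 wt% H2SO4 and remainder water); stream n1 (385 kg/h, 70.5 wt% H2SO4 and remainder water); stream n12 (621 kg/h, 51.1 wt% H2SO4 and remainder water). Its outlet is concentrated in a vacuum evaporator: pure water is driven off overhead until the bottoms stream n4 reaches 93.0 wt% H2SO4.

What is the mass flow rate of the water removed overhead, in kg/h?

H2SO4 entering = 2330×0.672 + 385×0.705 + 621×0.511 = 2154.5 kg/h.
All H2SO4 reports to n4, so n4 = 2154.5/0.930 = 2316.7 kg/h.
Total feed = 3336 kg/h; overhead = 3336 − 2316.7 = 1019.3 kg/h.

1019 kg/h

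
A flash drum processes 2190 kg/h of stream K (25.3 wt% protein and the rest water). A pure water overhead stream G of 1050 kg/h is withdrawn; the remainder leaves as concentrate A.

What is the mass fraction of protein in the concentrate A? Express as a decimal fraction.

0.4860

protein is not removed: 2190×0.253 = 554.07 kg/h of protein enters A.
Concentrate = 2190 − 1050 = 1140 kg/h.
Mass fraction = 554.07/1140 = 0.4860.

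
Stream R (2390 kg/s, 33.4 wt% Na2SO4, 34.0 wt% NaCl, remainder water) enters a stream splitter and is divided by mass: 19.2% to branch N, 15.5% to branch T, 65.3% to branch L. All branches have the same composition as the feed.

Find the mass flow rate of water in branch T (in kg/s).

Branch T total = 0.155×2390 = 370.45 kg/s.
water in T = 0.326×370.45 = 120.77 kg/s.

120.8 kg/s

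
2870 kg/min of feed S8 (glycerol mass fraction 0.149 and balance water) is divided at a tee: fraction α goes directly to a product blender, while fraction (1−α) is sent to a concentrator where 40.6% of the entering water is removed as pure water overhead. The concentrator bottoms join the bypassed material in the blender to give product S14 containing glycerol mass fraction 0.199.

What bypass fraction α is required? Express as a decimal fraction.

0.273

All 2870×0.149 = 427.63 kg/min of glycerol reaches S14, so S14 = 427.63/0.199 = 2148.9 kg/min and vapour = 721.11 kg/min.
The evaporator receives (1−α)·2870 of feed at 0.851 water and removes 0.406 of that water:
0.406×0.851×(1−α)×2870 = 721.11
(1−α) = 721.11/991.6 = 0.7272;  α = 0.2728.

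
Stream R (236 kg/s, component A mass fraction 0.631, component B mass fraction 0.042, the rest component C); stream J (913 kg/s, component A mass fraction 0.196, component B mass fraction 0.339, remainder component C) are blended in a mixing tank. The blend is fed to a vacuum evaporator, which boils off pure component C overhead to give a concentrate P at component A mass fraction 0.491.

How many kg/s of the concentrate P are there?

component A entering = 236×0.631 + 913×0.196 = 327.86 kg/s.
All component A reports to P, so P = 327.86/0.491 = 667.75 kg/s.

667.7 kg/s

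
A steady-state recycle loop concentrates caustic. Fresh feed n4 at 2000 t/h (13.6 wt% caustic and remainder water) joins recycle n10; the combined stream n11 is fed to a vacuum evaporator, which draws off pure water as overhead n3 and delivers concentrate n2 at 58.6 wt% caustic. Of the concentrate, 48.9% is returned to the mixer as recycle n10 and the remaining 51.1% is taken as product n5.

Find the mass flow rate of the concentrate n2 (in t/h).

908.3 t/h

Overall caustic balance (none leaves overhead): caustic in fresh feed = caustic in product, i.e. 2000×0.136 = (1−0.489)·n2·0.586.
n2 = 272/(0.586×0.511) = 908.34 t/h.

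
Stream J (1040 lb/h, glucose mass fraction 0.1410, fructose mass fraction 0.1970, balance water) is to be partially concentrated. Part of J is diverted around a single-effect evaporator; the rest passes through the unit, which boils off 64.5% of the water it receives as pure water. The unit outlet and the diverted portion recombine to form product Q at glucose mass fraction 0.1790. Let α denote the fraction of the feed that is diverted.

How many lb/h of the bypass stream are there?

All 1040×0.141 = 146.64 lb/h of glucose reaches Q, so Q = 146.64/0.179 = 819.22 lb/h and vapour = 220.78 lb/h.
The evaporator receives (1−α)·1040 of feed at 0.662 water and removes 0.645 of that water:
0.645×0.662×(1−α)×1040 = 220.78
(1−α) = 220.78/444.07 = 0.4972;  α = 0.5028.
Bypass flow = 0.5028×1040 = 522.93 lb/h.

522.9 lb/h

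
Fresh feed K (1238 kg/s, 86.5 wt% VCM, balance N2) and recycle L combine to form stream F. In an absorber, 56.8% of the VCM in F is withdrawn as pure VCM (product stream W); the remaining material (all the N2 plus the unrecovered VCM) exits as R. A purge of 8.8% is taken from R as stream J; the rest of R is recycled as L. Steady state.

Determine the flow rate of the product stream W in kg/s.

VCM in F: m_A = 1238×0.865 + (1−0.088)·(1−0.568)·m_A, so m_A = 1070.9/0.6060 = 1767.1 kg/s.
Product W = 0.568×1767.1 = 1003.7 kg/s.

1004 kg/s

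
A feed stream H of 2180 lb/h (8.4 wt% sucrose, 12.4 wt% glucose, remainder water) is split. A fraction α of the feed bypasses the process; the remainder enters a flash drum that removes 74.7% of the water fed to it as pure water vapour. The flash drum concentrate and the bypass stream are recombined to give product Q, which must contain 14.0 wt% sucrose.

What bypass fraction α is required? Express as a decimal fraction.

All 2180×0.084 = 183.12 lb/h of sucrose reaches Q, so Q = 183.12/0.140 = 1308 lb/h and vapour = 872 lb/h.
The evaporator receives (1−α)·2180 of feed at 0.792 water and removes 0.747 of that water:
0.747×0.792×(1−α)×2180 = 872
(1−α) = 872/1289.7 = 0.6761;  α = 0.3239.

0.324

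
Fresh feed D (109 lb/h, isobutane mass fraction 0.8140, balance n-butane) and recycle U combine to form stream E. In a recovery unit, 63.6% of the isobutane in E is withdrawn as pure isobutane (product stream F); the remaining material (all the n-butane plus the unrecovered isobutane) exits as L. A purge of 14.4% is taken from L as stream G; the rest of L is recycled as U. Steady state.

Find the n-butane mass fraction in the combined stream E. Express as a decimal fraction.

0.5221

n-butane enters only via D and leaves only via the purge: 109×0.186 = 0.144×(n-butane in L), and the recovery unit passes all n-butane, so n-butane in E = n-butane in L = 140.79 lb/h.
isobutane in E: m_A = 109×0.814 + (1−0.144)·(1−0.636)·m_A, so m_A = 88.726/0.6884 = 128.88 lb/h.
E = 128.88 + 140.79 = 269.68 lb/h.
n-butane fraction in E = 140.79/269.68 = 0.5221.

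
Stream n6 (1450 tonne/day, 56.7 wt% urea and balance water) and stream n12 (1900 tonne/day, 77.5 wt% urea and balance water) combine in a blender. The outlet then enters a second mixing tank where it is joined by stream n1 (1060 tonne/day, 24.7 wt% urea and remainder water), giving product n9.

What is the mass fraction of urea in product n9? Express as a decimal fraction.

0.580

Overall, product flow = 4410 tonne/day.
urea in = 1450×0.567 + 1900×0.775 + 1060×0.247 = 2556.5 tonne/day.
urea fraction in n9 = 0.580.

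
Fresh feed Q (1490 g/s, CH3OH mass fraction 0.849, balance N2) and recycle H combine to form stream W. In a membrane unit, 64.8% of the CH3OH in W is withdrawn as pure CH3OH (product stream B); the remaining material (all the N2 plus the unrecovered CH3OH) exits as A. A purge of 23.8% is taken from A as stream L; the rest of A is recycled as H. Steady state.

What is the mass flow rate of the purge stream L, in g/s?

N2 enters only via Q and leaves only via the purge: 1490×0.151 = 0.238×(N2 in A), and the membrane unit passes all N2, so N2 in W = N2 in A = 945.34 g/s.
CH3OH in W: m_A = 1490×0.849 + (1−0.238)·(1−0.648)·m_A, so m_A = 1265/0.7318 = 1728.7 g/s.
A = (1−0.648)×1728.7 + 945.34 = 1553.8 g/s.
Purge L = 0.238×1553.8 = 369.81 g/s.

369.8 g/s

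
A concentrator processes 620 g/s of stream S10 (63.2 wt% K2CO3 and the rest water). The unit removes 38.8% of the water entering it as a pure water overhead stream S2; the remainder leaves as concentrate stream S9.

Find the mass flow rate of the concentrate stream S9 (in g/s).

water entering = 620×0.368 = 228.16 g/s; overhead removed = 0.388×228.16 = 88.526 g/s.
Concentrate = 620 − 88.526 = 531.47 g/s.

531.5 g/s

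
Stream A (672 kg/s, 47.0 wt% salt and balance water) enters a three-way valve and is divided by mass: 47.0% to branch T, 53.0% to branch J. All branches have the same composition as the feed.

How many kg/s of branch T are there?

315.8 kg/s

Branch T flow = 0.470×672 = 315.84 kg/s.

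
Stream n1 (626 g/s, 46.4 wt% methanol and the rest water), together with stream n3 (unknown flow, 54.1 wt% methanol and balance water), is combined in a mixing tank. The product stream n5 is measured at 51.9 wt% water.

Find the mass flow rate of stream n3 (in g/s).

177.4 g/s

Let n3 be the unknown flow. Total out = 626 + n3.
water balance: 335.54 + 0.459·n3 = 0.519·(626 + n3)
(0.459 − 0.519)·n3 = 0.519×626 − 335.54 = -10.642
n3 = -10.642 / -0.060 = 177.37 g/s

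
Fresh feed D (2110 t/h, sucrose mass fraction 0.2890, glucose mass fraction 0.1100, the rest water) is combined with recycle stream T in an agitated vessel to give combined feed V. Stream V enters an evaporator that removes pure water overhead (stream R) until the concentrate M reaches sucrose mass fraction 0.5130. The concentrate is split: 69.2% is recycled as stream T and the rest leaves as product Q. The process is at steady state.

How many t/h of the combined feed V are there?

Overall sucrose balance (none leaves overhead): sucrose in fresh feed = sucrose in product, i.e. 2110×0.289 = (1−0.692)·M·0.513.
M = 609.79/(0.513×0.308) = 3859.3 t/h.
Recycle T = 0.692×3859.3 = 2670.7 t/h.
Combined feed V = 2110 + 2670.7 = 4780.7 t/h.

4781 t/h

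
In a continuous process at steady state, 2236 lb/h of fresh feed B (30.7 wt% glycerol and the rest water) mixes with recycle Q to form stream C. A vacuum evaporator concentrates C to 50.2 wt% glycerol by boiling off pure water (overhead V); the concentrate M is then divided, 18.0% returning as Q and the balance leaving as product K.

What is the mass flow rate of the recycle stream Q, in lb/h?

Overall glycerol balance (none leaves overhead): glycerol in fresh feed = glycerol in product, i.e. 2236×0.307 = (1−0.180)·M·0.502.
M = 686.45/(0.502×0.820) = 1667.6 lb/h.
Recycle Q = 0.180×1667.6 = 300.17 lb/h.

300.2 lb/h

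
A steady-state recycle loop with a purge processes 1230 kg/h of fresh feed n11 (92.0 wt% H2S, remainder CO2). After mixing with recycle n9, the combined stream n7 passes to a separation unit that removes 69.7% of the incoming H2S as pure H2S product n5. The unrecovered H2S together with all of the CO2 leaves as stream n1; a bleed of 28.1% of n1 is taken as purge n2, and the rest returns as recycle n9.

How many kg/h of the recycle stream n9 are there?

CO2 enters only via n11 and leaves only via the purge: 1230×0.080 = 0.281×(CO2 in n1), and the separation unit passes all CO2, so CO2 in n7 = CO2 in n1 = 350.18 kg/h.
H2S in n7: m_A = 1230×0.920 + (1−0.281)·(1−0.697)·m_A, so m_A = 1131.6/0.7821 = 1446.8 kg/h.
n1 = (1−0.697)×1446.8 + 350.18 = 788.56 kg/h.
Recycle n9 = (1−0.281)×788.56 = 566.97 kg/h.

567 kg/h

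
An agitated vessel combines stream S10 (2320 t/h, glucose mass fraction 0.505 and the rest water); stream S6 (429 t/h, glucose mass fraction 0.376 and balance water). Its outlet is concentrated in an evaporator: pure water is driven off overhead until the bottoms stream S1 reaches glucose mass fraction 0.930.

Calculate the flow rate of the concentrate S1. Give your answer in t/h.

glucose entering = 2320×0.505 + 429×0.376 = 1332.9 t/h.
All glucose reports to S1, so S1 = 1332.9/0.930 = 1433.2 t/h.

1433 t/h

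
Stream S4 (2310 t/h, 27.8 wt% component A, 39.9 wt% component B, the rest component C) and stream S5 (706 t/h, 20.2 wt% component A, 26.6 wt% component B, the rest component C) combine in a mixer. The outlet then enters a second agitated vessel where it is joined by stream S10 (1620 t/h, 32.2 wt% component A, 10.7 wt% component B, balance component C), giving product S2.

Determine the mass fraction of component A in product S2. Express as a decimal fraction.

0.2818

Overall, product flow = 4636 t/h.
component A in = 2310×0.278 + 706×0.202 + 1620×0.322 = 1306.4 t/h.
component A fraction in S2 = 0.2818.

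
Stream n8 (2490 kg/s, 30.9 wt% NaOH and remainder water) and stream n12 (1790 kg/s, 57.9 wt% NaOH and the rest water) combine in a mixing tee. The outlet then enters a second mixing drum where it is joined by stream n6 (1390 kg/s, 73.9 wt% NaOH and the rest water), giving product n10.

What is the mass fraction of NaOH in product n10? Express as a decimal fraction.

Overall, product flow = 5670 kg/s.
NaOH in = 2490×0.309 + 1790×0.579 + 1390×0.739 = 2833 kg/s.
NaOH fraction in n10 = 0.500.

0.500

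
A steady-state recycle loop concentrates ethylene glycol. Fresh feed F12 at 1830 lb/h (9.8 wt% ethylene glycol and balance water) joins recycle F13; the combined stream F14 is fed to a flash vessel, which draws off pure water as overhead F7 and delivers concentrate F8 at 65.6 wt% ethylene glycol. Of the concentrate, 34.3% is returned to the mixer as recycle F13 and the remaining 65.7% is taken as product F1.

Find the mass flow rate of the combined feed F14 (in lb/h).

Overall ethylene glycol balance (none leaves overhead): ethylene glycol in fresh feed = ethylene glycol in product, i.e. 1830×0.098 = (1−0.343)·F8·0.656.
F8 = 179.34/(0.656×0.657) = 416.11 lb/h.
Recycle F13 = 0.343×416.11 = 142.73 lb/h.
Combined feed F14 = 1830 + 142.73 = 1972.7 lb/h.

1973 lb/h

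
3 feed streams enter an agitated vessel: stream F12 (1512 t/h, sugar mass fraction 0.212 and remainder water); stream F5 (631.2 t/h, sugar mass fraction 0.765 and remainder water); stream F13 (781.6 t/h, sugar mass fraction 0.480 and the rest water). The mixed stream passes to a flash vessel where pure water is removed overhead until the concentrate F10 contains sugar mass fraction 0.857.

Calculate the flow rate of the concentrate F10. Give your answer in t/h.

1375 t/h

sugar entering = 1512×0.212 + 631.2×0.765 + 781.6×0.480 = 1178.6 t/h.
All sugar reports to F10, so F10 = 1178.6/0.857 = 1375.2 t/h.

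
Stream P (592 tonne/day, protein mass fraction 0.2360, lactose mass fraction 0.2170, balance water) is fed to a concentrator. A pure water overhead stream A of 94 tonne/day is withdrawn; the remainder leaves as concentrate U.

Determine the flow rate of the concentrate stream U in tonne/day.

Concentrate = 592 − 94 = 498 tonne/day.

498 tonne/day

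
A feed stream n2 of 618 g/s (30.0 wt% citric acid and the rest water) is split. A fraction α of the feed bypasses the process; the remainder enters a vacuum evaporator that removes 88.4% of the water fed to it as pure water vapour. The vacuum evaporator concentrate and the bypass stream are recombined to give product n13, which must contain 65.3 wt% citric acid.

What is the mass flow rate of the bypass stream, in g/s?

All 618×0.300 = 185.4 g/s of citric acid reaches n13, so n13 = 185.4/0.653 = 283.92 g/s and vapour = 334.08 g/s.
The evaporator receives (1−α)·618 of feed at 0.700 water and removes 0.884 of that water:
0.884×0.700×(1−α)×618 = 334.08
(1−α) = 334.08/382.42 = 0.8736;  α = 0.1264.
Bypass flow = 0.1264×618 = 78.117 g/s.

78.12 g/s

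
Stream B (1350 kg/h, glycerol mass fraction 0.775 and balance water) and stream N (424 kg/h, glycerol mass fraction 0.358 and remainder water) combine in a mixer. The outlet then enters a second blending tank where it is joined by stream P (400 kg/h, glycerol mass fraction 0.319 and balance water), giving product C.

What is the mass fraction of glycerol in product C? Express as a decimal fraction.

0.610

Overall, product flow = 2174 kg/h.
glycerol in = 1350×0.775 + 424×0.358 + 400×0.319 = 1325.6 kg/h.
glycerol fraction in C = 0.610.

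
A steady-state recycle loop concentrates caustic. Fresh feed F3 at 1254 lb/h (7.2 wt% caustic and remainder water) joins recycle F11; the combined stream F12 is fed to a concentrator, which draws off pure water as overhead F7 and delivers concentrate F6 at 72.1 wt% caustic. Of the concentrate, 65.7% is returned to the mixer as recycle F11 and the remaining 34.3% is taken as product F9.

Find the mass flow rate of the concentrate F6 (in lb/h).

Overall caustic balance (none leaves overhead): caustic in fresh feed = caustic in product, i.e. 1254×0.072 = (1−0.657)·F6·0.721.
F6 = 90.288/(0.721×0.343) = 365.09 lb/h.

365.1 lb/h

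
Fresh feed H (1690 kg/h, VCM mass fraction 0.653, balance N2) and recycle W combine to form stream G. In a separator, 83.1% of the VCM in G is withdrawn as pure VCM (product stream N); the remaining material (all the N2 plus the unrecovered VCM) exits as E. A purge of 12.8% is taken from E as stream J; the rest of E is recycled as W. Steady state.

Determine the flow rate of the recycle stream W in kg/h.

N2 enters only via H and leaves only via the purge: 1690×0.347 = 0.128×(N2 in E), and the separator passes all N2, so N2 in G = N2 in E = 4581.5 kg/h.
VCM in G: m_A = 1690×0.653 + (1−0.128)·(1−0.831)·m_A, so m_A = 1103.6/0.8526 = 1294.3 kg/h.
E = (1−0.831)×1294.3 + 4581.5 = 4800.2 kg/h.
Recycle W = (1−0.128)×4800.2 = 4185.8 kg/h.

4186 kg/h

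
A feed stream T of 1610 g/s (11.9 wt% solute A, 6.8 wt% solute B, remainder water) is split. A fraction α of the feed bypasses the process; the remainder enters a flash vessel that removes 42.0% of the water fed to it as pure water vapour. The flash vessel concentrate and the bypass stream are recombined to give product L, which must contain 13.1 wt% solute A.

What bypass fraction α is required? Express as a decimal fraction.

All 1610×0.119 = 191.59 g/s of solute A reaches L, so L = 191.59/0.131 = 1462.5 g/s and vapour = 147.48 g/s.
The evaporator receives (1−α)·1610 of feed at 0.813 water and removes 0.420 of that water:
0.420×0.813×(1−α)×1610 = 147.48
(1−α) = 147.48/549.75 = 0.2683;  α = 0.7317.

0.732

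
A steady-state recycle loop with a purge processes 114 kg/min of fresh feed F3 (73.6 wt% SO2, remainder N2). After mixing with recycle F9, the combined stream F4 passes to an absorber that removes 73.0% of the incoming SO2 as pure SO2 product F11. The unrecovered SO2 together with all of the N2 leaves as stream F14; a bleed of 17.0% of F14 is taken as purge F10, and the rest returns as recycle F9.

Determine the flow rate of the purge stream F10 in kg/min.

35.06 kg/min

N2 enters only via F3 and leaves only via the purge: 114×0.264 = 0.170×(N2 in F14), and the absorber passes all N2, so N2 in F4 = N2 in F14 = 177.04 kg/min.
SO2 in F4: m_A = 114×0.736 + (1−0.170)·(1−0.730)·m_A, so m_A = 83.904/0.7759 = 108.14 kg/min.
F14 = (1−0.730)×108.14 + 177.04 = 206.23 kg/min.
Purge F10 = 0.170×206.23 = 35.06 kg/min.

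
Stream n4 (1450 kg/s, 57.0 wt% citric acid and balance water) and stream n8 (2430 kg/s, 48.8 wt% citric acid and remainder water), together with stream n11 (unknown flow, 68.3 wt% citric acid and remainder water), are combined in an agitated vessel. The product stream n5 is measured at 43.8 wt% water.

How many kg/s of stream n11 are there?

1390 kg/s

Let n11 be the unknown flow. Total out = 3880 + n11.
water balance: 1867.7 + 0.317·n11 = 0.438·(3880 + n11)
(0.317 − 0.438)·n11 = 0.438×3880 − 1867.7 = -168.22
n11 = -168.22 / -0.121 = 1390.2 kg/s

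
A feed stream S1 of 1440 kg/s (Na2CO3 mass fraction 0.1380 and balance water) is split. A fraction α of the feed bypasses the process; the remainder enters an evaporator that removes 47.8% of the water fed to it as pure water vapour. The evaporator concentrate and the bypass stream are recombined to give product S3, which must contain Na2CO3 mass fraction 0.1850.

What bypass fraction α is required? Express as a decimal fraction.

0.383

All 1440×0.138 = 198.72 kg/s of Na2CO3 reaches S3, so S3 = 198.72/0.185 = 1074.2 kg/s and vapour = 365.84 kg/s.
The evaporator receives (1−α)·1440 of feed at 0.862 water and removes 0.478 of that water:
0.478×0.862×(1−α)×1440 = 365.84
(1−α) = 365.84/593.33 = 0.6166;  α = 0.3834.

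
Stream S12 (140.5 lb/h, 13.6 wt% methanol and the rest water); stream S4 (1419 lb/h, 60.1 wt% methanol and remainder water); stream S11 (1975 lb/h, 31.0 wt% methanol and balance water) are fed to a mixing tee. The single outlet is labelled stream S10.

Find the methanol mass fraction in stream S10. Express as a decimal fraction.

0.420

Total flow out = 140.5 + 1419 + 1975 = 3534.5 lb/h.
methanol in = 140.5×0.136 + 1419×0.601 + 1975×0.310 = 1484.2 lb/h.
methanol mass fraction in S10 = 1484.2/3534.5 = 0.420.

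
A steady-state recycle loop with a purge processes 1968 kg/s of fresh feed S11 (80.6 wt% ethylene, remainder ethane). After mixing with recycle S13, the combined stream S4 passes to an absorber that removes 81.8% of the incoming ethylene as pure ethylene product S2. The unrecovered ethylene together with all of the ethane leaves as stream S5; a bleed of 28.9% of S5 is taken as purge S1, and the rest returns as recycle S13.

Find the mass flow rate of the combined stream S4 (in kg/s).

ethane enters only via S11 and leaves only via the purge: 1968×0.194 = 0.289×(ethane in S5), and the absorber passes all ethane, so ethane in S4 = ethane in S5 = 1321.1 kg/s.
ethylene in S4: m_A = 1968×0.806 + (1−0.289)·(1−0.818)·m_A, so m_A = 1586.2/0.8706 = 1822 kg/s.
S4 = 1822 + 1321.1 = 3143.1 kg/s.

3143 kg/s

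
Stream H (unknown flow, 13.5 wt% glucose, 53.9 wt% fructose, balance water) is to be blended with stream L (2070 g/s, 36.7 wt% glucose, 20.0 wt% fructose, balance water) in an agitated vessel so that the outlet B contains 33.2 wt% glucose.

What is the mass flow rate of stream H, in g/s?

367.8 g/s

Let H be the unknown flow. Total out = 2070 + H.
glucose balance: 759.69 + 0.135·H = 0.332·(2070 + H)
(0.135 − 0.332)·H = 0.332×2070 − 759.69 = -72.45
H = -72.45 / -0.197 = 367.77 g/s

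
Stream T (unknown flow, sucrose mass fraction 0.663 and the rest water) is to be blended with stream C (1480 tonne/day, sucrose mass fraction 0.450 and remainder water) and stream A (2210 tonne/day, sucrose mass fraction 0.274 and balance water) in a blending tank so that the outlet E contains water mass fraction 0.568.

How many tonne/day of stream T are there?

Let T be the unknown flow. Total out = 3690 + T.
water balance: 2418.5 + 0.337·T = 0.568·(3690 + T)
(0.337 − 0.568)·T = 0.568×3690 − 2418.5 = -322.54
T = -322.54 / -0.231 = 1396.3 tonne/day

1396 tonne/day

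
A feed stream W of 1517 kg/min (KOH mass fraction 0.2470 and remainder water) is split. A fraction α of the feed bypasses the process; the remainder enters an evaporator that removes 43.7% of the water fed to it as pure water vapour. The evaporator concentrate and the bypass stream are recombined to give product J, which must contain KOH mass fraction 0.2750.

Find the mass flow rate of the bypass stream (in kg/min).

1048 kg/min

All 1517×0.247 = 374.7 kg/min of KOH reaches J, so J = 374.7/0.275 = 1362.5 kg/min and vapour = 154.46 kg/min.
The evaporator receives (1−α)·1517 of feed at 0.753 water and removes 0.437 of that water:
0.437×0.753×(1−α)×1517 = 154.46
(1−α) = 154.46/499.19 = 0.3094;  α = 0.6906.
Bypass flow = 0.6906×1517 = 1047.6 kg/min.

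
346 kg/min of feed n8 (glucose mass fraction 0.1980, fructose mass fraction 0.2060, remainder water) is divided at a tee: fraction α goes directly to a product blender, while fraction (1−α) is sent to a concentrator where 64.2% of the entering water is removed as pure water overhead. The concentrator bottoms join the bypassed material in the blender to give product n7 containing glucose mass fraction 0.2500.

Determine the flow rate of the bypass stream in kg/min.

157.9 kg/min

All 346×0.198 = 68.508 kg/min of glucose reaches n7, so n7 = 68.508/0.250 = 274.03 kg/min and vapour = 71.968 kg/min.
The evaporator receives (1−α)·346 of feed at 0.596 water and removes 0.642 of that water:
0.642×0.596×(1−α)×346 = 71.968
(1−α) = 71.968/132.39 = 0.5436;  α = 0.4564.
Bypass flow = 0.4564×346 = 157.91 kg/min.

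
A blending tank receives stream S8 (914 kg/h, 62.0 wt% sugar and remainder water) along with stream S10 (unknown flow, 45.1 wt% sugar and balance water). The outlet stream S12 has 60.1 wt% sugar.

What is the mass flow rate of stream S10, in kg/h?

Let S10 be the unknown flow. Total out = 914 + S10.
sugar balance: 566.68 + 0.451·S10 = 0.601·(914 + S10)
(0.451 − 0.601)·S10 = 0.601×914 − 566.68 = -17.366
S10 = -17.366 / -0.150 = 115.77 kg/h

115.8 kg/h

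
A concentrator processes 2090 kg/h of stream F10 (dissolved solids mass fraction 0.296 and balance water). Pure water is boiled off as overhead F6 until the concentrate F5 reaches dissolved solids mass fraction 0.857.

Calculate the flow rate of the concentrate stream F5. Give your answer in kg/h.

721.9 kg/h

dissolved solids is conserved: 2090×0.296 = 618.64 kg/h all reports to the concentrate.
Concentrate = 618.64/(target fraction) = 721.87 kg/h.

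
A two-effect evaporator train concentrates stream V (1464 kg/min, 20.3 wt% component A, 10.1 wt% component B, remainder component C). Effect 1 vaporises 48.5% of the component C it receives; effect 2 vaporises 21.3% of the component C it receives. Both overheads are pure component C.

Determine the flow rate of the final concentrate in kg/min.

858 kg/min

component C in feed = 1464×0.696 = 1018.9 kg/min.
After stage 1: component C left = (1−0.485)×1018.9 = 524.76; stream total = 969.81 kg/min.
After stage 2: component C left = (1−0.213)×524.76 = 412.98; final concentrate = 858.04 kg/min.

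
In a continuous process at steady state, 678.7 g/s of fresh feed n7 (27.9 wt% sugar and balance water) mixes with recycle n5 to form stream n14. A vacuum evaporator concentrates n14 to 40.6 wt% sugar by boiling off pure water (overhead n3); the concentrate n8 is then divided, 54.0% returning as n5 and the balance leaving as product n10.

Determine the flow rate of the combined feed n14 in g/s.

1226 g/s

Overall sugar balance (none leaves overhead): sugar in fresh feed = sugar in product, i.e. 678.7×0.279 = (1−0.540)·n8·0.406.
n8 = 189.36/(0.406×0.460) = 1013.9 g/s.
Recycle n5 = 0.540×1013.9 = 547.51 g/s.
Combined feed n14 = 678.7 + 547.51 = 1226.2 g/s.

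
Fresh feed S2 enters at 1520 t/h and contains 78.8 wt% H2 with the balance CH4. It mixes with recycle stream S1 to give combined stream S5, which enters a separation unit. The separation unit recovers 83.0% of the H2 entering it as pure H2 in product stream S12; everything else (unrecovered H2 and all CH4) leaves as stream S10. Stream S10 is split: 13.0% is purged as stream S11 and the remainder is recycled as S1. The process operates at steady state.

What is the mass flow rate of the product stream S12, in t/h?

1167 t/h

H2 in S5: m_A = 1520×0.788 + (1−0.130)·(1−0.830)·m_A, so m_A = 1197.8/0.8521 = 1405.7 t/h.
Product S12 = 0.830×1405.7 = 1166.7 t/h.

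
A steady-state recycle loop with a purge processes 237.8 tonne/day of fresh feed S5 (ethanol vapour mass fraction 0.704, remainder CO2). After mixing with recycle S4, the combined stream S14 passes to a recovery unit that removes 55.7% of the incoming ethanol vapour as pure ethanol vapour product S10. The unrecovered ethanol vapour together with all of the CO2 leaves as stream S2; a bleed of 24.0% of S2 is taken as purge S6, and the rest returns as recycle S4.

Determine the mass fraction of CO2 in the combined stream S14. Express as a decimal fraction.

0.537

CO2 enters only via S5 and leaves only via the purge: 237.8×0.296 = 0.240×(CO2 in S2), and the recovery unit passes all CO2, so CO2 in S14 = CO2 in S2 = 293.29 tonne/day.
ethanol vapour in S14: m_A = 237.8×0.704 + (1−0.240)·(1−0.557)·m_A, so m_A = 167.41/0.6633 = 252.38 tonne/day.
S14 = 252.38 + 293.29 = 545.67 tonne/day.
CO2 fraction in S14 = 293.29/545.67 = 0.537.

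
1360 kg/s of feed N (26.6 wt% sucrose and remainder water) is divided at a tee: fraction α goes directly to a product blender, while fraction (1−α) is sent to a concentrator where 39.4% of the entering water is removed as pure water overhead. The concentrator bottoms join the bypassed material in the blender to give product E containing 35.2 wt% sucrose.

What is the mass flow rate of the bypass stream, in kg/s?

211 kg/s

All 1360×0.266 = 361.76 kg/s of sucrose reaches E, so E = 361.76/0.352 = 1027.7 kg/s and vapour = 332.27 kg/s.
The evaporator receives (1−α)·1360 of feed at 0.734 water and removes 0.394 of that water:
0.394×0.734×(1−α)×1360 = 332.27
(1−α) = 332.27/393.31 = 0.8448;  α = 0.1552.
Bypass flow = 0.1552×1360 = 211.05 kg/s.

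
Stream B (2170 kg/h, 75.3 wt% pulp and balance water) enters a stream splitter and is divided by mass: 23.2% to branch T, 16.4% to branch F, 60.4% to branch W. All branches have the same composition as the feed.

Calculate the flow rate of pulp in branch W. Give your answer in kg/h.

986.9 kg/h

Branch W total = 0.604×2170 = 1310.7 kg/h.
pulp in W = 0.753×1310.7 = 986.94 kg/h.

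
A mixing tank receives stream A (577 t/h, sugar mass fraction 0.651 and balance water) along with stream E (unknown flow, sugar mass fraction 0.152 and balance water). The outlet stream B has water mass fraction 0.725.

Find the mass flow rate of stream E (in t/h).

1764 t/h

Let E be the unknown flow. Total out = 577 + E.
water balance: 201.37 + 0.848·E = 0.725·(577 + E)
(0.848 − 0.725)·E = 0.725×577 − 201.37 = 216.95
E = 216.95 / 0.123 = 1763.8 t/h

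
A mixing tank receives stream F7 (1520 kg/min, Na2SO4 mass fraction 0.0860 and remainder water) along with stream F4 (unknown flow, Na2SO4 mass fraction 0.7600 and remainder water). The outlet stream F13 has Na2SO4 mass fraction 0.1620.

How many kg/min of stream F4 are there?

193.2 kg/min

Let F4 be the unknown flow. Total out = 1520 + F4.
Na2SO4 balance: 130.72 + 0.760·F4 = 0.162·(1520 + F4)
(0.760 − 0.162)·F4 = 0.162×1520 − 130.72 = 115.52
F4 = 115.52 / 0.598 = 193.18 kg/min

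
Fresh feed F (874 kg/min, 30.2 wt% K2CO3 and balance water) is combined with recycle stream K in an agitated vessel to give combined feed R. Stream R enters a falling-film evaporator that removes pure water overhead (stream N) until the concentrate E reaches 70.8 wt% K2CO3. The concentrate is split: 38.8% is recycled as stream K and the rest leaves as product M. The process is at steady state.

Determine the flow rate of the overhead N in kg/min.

501.2 kg/min

Overall K2CO3 balance (none leaves overhead): K2CO3 in fresh feed = K2CO3 in product, i.e. 874×0.302 = (1−0.388)·E·0.708.
E = 263.95/(0.708×0.612) = 609.16 kg/min.
Recycle K = 0.388×609.16 = 236.36 kg/min.
Combined feed R = 874 + 236.36 = 1110.4 kg/min.
Overhead N = R − E = 1110.4 − 609.16 = 501.19 kg/min.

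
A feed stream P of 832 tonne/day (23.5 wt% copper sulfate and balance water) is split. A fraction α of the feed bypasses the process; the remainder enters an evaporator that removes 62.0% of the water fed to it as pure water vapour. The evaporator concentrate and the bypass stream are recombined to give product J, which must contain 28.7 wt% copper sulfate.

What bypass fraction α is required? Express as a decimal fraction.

0.618

All 832×0.235 = 195.52 tonne/day of copper sulfate reaches J, so J = 195.52/0.287 = 681.25 tonne/day and vapour = 150.75 tonne/day.
The evaporator receives (1−α)·832 of feed at 0.765 water and removes 0.620 of that water:
0.620×0.765×(1−α)×832 = 150.75
(1−α) = 150.75/394.62 = 0.3820;  α = 0.6180.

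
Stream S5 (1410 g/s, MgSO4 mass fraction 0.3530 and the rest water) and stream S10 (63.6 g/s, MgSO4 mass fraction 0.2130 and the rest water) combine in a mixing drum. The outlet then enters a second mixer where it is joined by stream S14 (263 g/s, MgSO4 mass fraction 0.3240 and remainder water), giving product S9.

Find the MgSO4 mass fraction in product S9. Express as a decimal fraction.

Overall, product flow = 1736.6 g/s.
MgSO4 in = 1410×0.353 + 63.6×0.213 + 263×0.324 = 596.49 g/s.
MgSO4 fraction in S9 = 0.3435.

0.3435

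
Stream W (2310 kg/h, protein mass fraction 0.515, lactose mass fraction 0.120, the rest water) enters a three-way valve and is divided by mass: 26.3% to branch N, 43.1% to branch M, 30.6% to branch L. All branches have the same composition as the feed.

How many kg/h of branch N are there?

Branch N flow = 0.263×2310 = 607.53 kg/h.

607.5 kg/h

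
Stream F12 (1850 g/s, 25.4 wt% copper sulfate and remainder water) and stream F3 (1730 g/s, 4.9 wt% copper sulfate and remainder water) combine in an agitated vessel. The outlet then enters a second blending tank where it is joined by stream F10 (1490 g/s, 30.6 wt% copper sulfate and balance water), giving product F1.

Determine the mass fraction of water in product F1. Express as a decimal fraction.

Overall, product flow = 5070 g/s.
water in = 1850×0.746 + 1730×0.951 + 1490×0.694 = 4059.4 g/s.
water fraction in F1 = 0.801.

0.801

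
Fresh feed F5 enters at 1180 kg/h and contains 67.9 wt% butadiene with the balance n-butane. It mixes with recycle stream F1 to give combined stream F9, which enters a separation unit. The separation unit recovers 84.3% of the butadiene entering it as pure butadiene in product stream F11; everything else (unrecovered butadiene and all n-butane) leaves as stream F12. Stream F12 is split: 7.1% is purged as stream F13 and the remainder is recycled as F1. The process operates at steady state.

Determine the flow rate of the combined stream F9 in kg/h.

6273 kg/h

n-butane enters only via F5 and leaves only via the purge: 1180×0.321 = 0.071×(n-butane in F12), and the separation unit passes all n-butane, so n-butane in F9 = n-butane in F12 = 5334.9 kg/h.
butadiene in F9: m_A = 1180×0.679 + (1−0.071)·(1−0.843)·m_A, so m_A = 801.22/0.8541 = 938.04 kg/h.
F9 = 938.04 + 5334.9 = 6273 kg/h.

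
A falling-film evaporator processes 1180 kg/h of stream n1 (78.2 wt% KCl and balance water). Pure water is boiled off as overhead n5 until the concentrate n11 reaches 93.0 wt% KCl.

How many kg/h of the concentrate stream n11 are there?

992.2 kg/h

KCl is conserved: 1180×0.782 = 922.76 kg/h all reports to the concentrate.
Concentrate = 922.76/(target fraction) = 992.22 kg/h.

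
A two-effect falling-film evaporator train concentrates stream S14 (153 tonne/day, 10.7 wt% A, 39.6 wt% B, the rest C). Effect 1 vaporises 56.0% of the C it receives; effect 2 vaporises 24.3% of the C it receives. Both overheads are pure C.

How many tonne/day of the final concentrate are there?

C in feed = 153×0.497 = 76.041 tonne/day.
After stage 1: C left = (1−0.560)×76.041 = 33.458; stream total = 110.42 tonne/day.
After stage 2: C left = (1−0.243)×33.458 = 25.328; final concentrate = 102.29 tonne/day.

102.3 tonne/day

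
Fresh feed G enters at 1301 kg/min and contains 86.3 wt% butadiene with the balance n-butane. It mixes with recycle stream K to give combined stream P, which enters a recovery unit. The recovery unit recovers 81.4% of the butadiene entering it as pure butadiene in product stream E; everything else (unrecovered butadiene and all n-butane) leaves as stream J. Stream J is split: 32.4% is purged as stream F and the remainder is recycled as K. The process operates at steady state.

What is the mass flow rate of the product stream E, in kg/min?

1045 kg/min

butadiene in P: m_A = 1301×0.863 + (1−0.324)·(1−0.814)·m_A, so m_A = 1122.8/0.8743 = 1284.2 kg/min.
Product E = 0.814×1284.2 = 1045.4 kg/min.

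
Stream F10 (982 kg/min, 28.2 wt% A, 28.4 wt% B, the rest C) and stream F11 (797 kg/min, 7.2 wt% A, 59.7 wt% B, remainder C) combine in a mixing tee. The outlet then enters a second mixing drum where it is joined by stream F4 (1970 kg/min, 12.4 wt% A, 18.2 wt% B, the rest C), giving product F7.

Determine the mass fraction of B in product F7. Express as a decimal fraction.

0.297

Overall, product flow = 3749 kg/min.
B in = 982×0.284 + 797×0.597 + 1970×0.182 = 1113.2 kg/min.
B fraction in F7 = 0.297.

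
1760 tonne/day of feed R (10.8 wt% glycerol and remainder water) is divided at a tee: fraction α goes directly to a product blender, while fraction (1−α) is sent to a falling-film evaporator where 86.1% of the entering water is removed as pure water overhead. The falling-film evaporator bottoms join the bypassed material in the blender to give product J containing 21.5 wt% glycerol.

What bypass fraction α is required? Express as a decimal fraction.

All 1760×0.108 = 190.08 tonne/day of glycerol reaches J, so J = 190.08/0.215 = 884.09 tonne/day and vapour = 875.91 tonne/day.
The evaporator receives (1−α)·1760 of feed at 0.892 water and removes 0.861 of that water:
0.861×0.892×(1−α)×1760 = 875.91
(1−α) = 875.91/1351.7 = 0.6480;  α = 0.3520.

0.352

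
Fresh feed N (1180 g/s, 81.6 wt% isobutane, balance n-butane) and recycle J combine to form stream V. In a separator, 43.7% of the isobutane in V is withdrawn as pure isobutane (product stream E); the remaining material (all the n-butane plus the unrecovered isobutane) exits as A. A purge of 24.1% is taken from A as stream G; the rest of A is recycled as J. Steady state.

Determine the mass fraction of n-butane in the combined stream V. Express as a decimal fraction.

n-butane enters only via N and leaves only via the purge: 1180×0.184 = 0.241×(n-butane in A), and the separator passes all n-butane, so n-butane in V = n-butane in A = 900.91 g/s.
isobutane in V: m_A = 1180×0.816 + (1−0.241)·(1−0.437)·m_A, so m_A = 962.88/0.5727 = 1681.3 g/s.
V = 1681.3 + 900.91 = 2582.3 g/s.
n-butane fraction in V = 900.91/2582.3 = 0.3489.

0.3489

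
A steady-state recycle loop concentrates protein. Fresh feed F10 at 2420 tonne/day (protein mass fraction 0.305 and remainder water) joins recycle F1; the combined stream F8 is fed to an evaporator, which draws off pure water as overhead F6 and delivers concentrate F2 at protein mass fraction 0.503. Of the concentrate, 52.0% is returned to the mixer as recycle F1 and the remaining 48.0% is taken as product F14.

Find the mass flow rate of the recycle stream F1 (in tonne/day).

Overall protein balance (none leaves overhead): protein in fresh feed = protein in product, i.e. 2420×0.305 = (1−0.520)·F2·0.503.
F2 = 738.1/(0.503×0.480) = 3057.1 tonne/day.
Recycle F1 = 0.520×3057.1 = 1589.7 tonne/day.

1590 tonne/day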